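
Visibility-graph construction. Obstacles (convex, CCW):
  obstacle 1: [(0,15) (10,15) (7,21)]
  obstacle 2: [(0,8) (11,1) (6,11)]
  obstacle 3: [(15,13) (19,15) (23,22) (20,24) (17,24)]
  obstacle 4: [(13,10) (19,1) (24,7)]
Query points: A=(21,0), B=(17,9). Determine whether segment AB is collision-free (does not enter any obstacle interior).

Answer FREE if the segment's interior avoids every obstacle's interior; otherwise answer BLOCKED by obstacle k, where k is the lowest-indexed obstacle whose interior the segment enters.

BLOCKED by obstacle 4

Obstacle 1 [(0,15) (10,15) (7,21)]:
  edge (0,15)–(10,15): clear
  edge (10,15)–(7,21): clear
  edge (7,21)–(0,15): clear
  midpoint (19,9/2) outside
  → clear
Obstacle 2 [(0,8) (11,1) (6,11)]:
  edge (0,8)–(11,1): clear
  edge (11,1)–(6,11): clear
  edge (6,11)–(0,8): clear
  midpoint (19,9/2) outside
  → clear
Obstacle 3 [(15,13) (19,15) (23,22) (20,24) (17,24)]:
  edge (15,13)–(19,15): clear
  edge (19,15)–(23,22): clear
  edge (23,22)–(20,24): clear
  edge (20,24)–(17,24): clear
  edge (17,24)–(15,13): clear
  midpoint (19,9/2) outside
  → clear
Obstacle 4 [(13,10) (19,1) (24,7)]:
  edge (13,10)–(19,1): clear
  edge (19,1)–(24,7): crosses AB
  edge (24,7)–(13,10): crosses AB
  → BLOCKED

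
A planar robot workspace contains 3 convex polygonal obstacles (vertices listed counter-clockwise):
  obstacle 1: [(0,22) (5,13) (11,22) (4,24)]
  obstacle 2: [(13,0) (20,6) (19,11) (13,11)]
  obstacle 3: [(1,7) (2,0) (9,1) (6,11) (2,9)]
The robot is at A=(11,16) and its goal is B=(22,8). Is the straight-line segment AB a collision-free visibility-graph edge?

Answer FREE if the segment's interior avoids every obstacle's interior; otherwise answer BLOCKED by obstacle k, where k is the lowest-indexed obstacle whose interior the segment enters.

BLOCKED by obstacle 2

Obstacle 1 [(0,22) (5,13) (11,22) (4,24)]:
  edge (0,22)–(5,13): clear
  edge (5,13)–(11,22): clear
  edge (11,22)–(4,24): clear
  edge (4,24)–(0,22): clear
  midpoint (33/2,12) outside
  → clear
Obstacle 2 [(13,0) (20,6) (19,11) (13,11)]:
  edge (13,0)–(20,6): clear
  edge (20,6)–(19,11): crosses AB
  edge (19,11)–(13,11): crosses AB
  edge (13,11)–(13,0): clear
  → BLOCKED
Obstacle 3 [(1,7) (2,0) (9,1) (6,11) (2,9)]:
  edge (1,7)–(2,0): clear
  edge (2,0)–(9,1): clear
  edge (9,1)–(6,11): clear
  edge (6,11)–(2,9): clear
  edge (2,9)–(1,7): clear
  midpoint (33/2,12) outside
  → clear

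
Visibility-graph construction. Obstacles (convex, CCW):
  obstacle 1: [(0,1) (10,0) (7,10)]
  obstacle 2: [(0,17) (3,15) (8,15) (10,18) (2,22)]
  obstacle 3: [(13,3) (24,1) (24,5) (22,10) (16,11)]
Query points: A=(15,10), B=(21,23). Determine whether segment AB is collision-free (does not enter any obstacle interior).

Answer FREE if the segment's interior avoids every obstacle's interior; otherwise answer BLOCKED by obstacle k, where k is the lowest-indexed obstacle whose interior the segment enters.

FREE

Obstacle 1 [(0,1) (10,0) (7,10)]:
  edge (0,1)–(10,0): clear
  edge (10,0)–(7,10): clear
  edge (7,10)–(0,1): clear
  midpoint (18,33/2) outside
  → clear
Obstacle 2 [(0,17) (3,15) (8,15) (10,18) (2,22)]:
  edge (0,17)–(3,15): clear
  edge (3,15)–(8,15): clear
  edge (8,15)–(10,18): clear
  edge (10,18)–(2,22): clear
  edge (2,22)–(0,17): clear
  midpoint (18,33/2) outside
  → clear
Obstacle 3 [(13,3) (24,1) (24,5) (22,10) (16,11)]:
  edge (13,3)–(24,1): clear
  edge (24,1)–(24,5): clear
  edge (24,5)–(22,10): clear
  edge (22,10)–(16,11): clear
  edge (16,11)–(13,3): clear
  midpoint (18,33/2) outside
  → clear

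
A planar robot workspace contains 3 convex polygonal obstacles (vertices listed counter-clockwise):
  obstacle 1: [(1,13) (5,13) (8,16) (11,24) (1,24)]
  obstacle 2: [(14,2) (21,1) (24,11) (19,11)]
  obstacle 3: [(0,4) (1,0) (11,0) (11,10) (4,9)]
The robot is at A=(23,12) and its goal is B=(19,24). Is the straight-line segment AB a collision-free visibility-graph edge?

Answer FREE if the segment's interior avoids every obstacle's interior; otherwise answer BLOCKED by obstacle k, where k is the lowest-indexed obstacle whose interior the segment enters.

FREE

Obstacle 1 [(1,13) (5,13) (8,16) (11,24) (1,24)]:
  edge (1,13)–(5,13): clear
  edge (5,13)–(8,16): clear
  edge (8,16)–(11,24): clear
  edge (11,24)–(1,24): clear
  edge (1,24)–(1,13): clear
  midpoint (21,18) outside
  → clear
Obstacle 2 [(14,2) (21,1) (24,11) (19,11)]:
  edge (14,2)–(21,1): clear
  edge (21,1)–(24,11): clear
  edge (24,11)–(19,11): clear
  edge (19,11)–(14,2): clear
  midpoint (21,18) outside
  → clear
Obstacle 3 [(0,4) (1,0) (11,0) (11,10) (4,9)]:
  edge (0,4)–(1,0): clear
  edge (1,0)–(11,0): clear
  edge (11,0)–(11,10): clear
  edge (11,10)–(4,9): clear
  edge (4,9)–(0,4): clear
  midpoint (21,18) outside
  → clear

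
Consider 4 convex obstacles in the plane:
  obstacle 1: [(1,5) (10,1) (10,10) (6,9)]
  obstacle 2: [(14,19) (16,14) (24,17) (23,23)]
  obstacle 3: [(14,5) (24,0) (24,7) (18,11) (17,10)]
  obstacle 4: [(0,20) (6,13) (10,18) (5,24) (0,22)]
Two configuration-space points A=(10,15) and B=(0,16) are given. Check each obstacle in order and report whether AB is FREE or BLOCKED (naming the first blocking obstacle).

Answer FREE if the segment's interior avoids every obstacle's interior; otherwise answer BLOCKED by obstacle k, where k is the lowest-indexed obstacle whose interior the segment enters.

Obstacle 1 [(1,5) (10,1) (10,10) (6,9)]:
  edge (1,5)–(10,1): clear
  edge (10,1)–(10,10): clear
  edge (10,10)–(6,9): clear
  edge (6,9)–(1,5): clear
  midpoint (5,31/2) outside
  → clear
Obstacle 2 [(14,19) (16,14) (24,17) (23,23)]:
  edge (14,19)–(16,14): clear
  edge (16,14)–(24,17): clear
  edge (24,17)–(23,23): clear
  edge (23,23)–(14,19): clear
  midpoint (5,31/2) outside
  → clear
Obstacle 3 [(14,5) (24,0) (24,7) (18,11) (17,10)]:
  edge (14,5)–(24,0): clear
  edge (24,0)–(24,7): clear
  edge (24,7)–(18,11): clear
  edge (18,11)–(17,10): clear
  edge (17,10)–(14,5): clear
  midpoint (5,31/2) outside
  → clear
Obstacle 4 [(0,20) (6,13) (10,18) (5,24) (0,22)]:
  edge (0,20)–(6,13): crosses AB
  edge (6,13)–(10,18): crosses AB
  edge (10,18)–(5,24): clear
  edge (5,24)–(0,22): clear
  edge (0,22)–(0,20): clear
  → BLOCKED

BLOCKED by obstacle 4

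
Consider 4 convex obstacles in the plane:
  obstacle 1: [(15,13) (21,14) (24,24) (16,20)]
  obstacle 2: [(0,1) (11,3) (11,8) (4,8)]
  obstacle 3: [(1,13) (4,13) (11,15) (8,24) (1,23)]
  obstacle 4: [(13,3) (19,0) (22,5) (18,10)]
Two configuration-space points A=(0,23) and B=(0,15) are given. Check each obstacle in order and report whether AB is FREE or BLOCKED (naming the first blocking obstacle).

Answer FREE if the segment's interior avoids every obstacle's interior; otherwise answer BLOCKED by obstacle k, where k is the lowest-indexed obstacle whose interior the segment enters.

FREE

Obstacle 1 [(15,13) (21,14) (24,24) (16,20)]:
  edge (15,13)–(21,14): clear
  edge (21,14)–(24,24): clear
  edge (24,24)–(16,20): clear
  edge (16,20)–(15,13): clear
  midpoint (0,19) outside
  → clear
Obstacle 2 [(0,1) (11,3) (11,8) (4,8)]:
  edge (0,1)–(11,3): clear
  edge (11,3)–(11,8): clear
  edge (11,8)–(4,8): clear
  edge (4,8)–(0,1): clear
  midpoint (0,19) outside
  → clear
Obstacle 3 [(1,13) (4,13) (11,15) (8,24) (1,23)]:
  edge (1,13)–(4,13): clear
  edge (4,13)–(11,15): clear
  edge (11,15)–(8,24): clear
  edge (8,24)–(1,23): clear
  edge (1,23)–(1,13): clear
  midpoint (0,19) outside
  → clear
Obstacle 4 [(13,3) (19,0) (22,5) (18,10)]:
  edge (13,3)–(19,0): clear
  edge (19,0)–(22,5): clear
  edge (22,5)–(18,10): clear
  edge (18,10)–(13,3): clear
  midpoint (0,19) outside
  → clear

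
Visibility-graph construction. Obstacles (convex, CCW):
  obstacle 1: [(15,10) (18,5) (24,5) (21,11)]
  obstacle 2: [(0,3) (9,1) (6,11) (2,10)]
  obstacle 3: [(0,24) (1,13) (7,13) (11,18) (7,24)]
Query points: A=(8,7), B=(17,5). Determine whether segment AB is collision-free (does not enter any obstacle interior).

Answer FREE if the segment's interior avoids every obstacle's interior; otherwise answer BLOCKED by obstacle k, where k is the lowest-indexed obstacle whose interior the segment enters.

FREE

Obstacle 1 [(15,10) (18,5) (24,5) (21,11)]:
  edge (15,10)–(18,5): clear
  edge (18,5)–(24,5): clear
  edge (24,5)–(21,11): clear
  edge (21,11)–(15,10): clear
  midpoint (25/2,6) outside
  → clear
Obstacle 2 [(0,3) (9,1) (6,11) (2,10)]:
  edge (0,3)–(9,1): clear
  edge (9,1)–(6,11): clear
  edge (6,11)–(2,10): clear
  edge (2,10)–(0,3): clear
  midpoint (25/2,6) outside
  → clear
Obstacle 3 [(0,24) (1,13) (7,13) (11,18) (7,24)]:
  edge (0,24)–(1,13): clear
  edge (1,13)–(7,13): clear
  edge (7,13)–(11,18): clear
  edge (11,18)–(7,24): clear
  edge (7,24)–(0,24): clear
  midpoint (25/2,6) outside
  → clear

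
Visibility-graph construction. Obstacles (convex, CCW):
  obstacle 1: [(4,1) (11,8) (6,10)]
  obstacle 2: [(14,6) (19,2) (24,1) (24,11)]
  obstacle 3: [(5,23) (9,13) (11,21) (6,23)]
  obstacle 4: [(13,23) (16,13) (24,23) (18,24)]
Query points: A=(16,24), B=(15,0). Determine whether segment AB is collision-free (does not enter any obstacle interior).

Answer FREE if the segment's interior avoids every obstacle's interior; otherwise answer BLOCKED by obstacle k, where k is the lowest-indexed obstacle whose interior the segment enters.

BLOCKED by obstacle 2

Obstacle 1 [(4,1) (11,8) (6,10)]:
  edge (4,1)–(11,8): clear
  edge (11,8)–(6,10): clear
  edge (6,10)–(4,1): clear
  midpoint (31/2,12) outside
  → clear
Obstacle 2 [(14,6) (19,2) (24,1) (24,11)]:
  edge (14,6)–(19,2): crosses AB
  edge (19,2)–(24,1): clear
  edge (24,1)–(24,11): clear
  edge (24,11)–(14,6): crosses AB
  → BLOCKED
Obstacle 3 [(5,23) (9,13) (11,21) (6,23)]:
  edge (5,23)–(9,13): clear
  edge (9,13)–(11,21): clear
  edge (11,21)–(6,23): clear
  edge (6,23)–(5,23): clear
  midpoint (31/2,12) outside
  → clear
Obstacle 4 [(13,23) (16,13) (24,23) (18,24)]:
  edge (13,23)–(16,13): crosses AB
  edge (16,13)–(24,23): clear
  edge (24,23)–(18,24): clear
  edge (18,24)–(13,23): crosses AB
  → BLOCKED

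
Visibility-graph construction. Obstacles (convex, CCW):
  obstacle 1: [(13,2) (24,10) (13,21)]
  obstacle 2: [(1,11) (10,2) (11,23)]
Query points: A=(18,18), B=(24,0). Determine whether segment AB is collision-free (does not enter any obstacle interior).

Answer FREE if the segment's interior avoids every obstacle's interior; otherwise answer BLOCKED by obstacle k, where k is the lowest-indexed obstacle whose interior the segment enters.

BLOCKED by obstacle 1

Obstacle 1 [(13,2) (24,10) (13,21)]:
  edge (13,2)–(24,10): crosses AB
  edge (24,10)–(13,21): crosses AB
  edge (13,21)–(13,2): clear
  → BLOCKED
Obstacle 2 [(1,11) (10,2) (11,23)]:
  edge (1,11)–(10,2): clear
  edge (10,2)–(11,23): clear
  edge (11,23)–(1,11): clear
  midpoint (21,9) outside
  → clear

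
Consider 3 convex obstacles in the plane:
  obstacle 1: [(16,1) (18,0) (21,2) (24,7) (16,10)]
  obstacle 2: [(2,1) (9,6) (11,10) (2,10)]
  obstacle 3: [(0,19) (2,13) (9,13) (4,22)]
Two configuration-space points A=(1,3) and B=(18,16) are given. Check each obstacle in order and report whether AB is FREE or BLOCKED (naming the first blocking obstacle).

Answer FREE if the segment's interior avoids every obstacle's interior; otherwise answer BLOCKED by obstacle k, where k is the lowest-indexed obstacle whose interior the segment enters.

BLOCKED by obstacle 2

Obstacle 1 [(16,1) (18,0) (21,2) (24,7) (16,10)]:
  edge (16,1)–(18,0): clear
  edge (18,0)–(21,2): clear
  edge (21,2)–(24,7): clear
  edge (24,7)–(16,10): clear
  edge (16,10)–(16,1): clear
  midpoint (19/2,19/2) outside
  → clear
Obstacle 2 [(2,1) (9,6) (11,10) (2,10)]:
  edge (2,1)–(9,6): clear
  edge (9,6)–(11,10): clear
  edge (11,10)–(2,10): crosses AB
  edge (2,10)–(2,1): crosses AB
  → BLOCKED
Obstacle 3 [(0,19) (2,13) (9,13) (4,22)]:
  edge (0,19)–(2,13): clear
  edge (2,13)–(9,13): clear
  edge (9,13)–(4,22): clear
  edge (4,22)–(0,19): clear
  midpoint (19/2,19/2) outside
  → clear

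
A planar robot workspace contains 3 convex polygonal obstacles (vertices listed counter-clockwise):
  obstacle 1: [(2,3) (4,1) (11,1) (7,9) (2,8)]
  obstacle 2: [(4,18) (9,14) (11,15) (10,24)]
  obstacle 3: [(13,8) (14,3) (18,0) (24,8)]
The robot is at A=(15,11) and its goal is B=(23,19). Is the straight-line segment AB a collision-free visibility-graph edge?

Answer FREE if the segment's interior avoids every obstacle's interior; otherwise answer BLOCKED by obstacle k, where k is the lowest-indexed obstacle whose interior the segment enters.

Obstacle 1 [(2,3) (4,1) (11,1) (7,9) (2,8)]:
  edge (2,3)–(4,1): clear
  edge (4,1)–(11,1): clear
  edge (11,1)–(7,9): clear
  edge (7,9)–(2,8): clear
  edge (2,8)–(2,3): clear
  midpoint (19,15) outside
  → clear
Obstacle 2 [(4,18) (9,14) (11,15) (10,24)]:
  edge (4,18)–(9,14): clear
  edge (9,14)–(11,15): clear
  edge (11,15)–(10,24): clear
  edge (10,24)–(4,18): clear
  midpoint (19,15) outside
  → clear
Obstacle 3 [(13,8) (14,3) (18,0) (24,8)]:
  edge (13,8)–(14,3): clear
  edge (14,3)–(18,0): clear
  edge (18,0)–(24,8): clear
  edge (24,8)–(13,8): clear
  midpoint (19,15) outside
  → clear

FREE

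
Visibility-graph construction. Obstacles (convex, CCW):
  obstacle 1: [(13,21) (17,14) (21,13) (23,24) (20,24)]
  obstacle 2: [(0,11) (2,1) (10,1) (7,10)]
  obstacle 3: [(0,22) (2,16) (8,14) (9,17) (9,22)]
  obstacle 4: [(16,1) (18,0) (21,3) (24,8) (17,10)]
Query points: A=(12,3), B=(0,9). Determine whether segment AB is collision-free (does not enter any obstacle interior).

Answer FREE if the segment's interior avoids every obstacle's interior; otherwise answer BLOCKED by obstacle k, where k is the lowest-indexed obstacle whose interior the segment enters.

BLOCKED by obstacle 2

Obstacle 1 [(13,21) (17,14) (21,13) (23,24) (20,24)]:
  edge (13,21)–(17,14): clear
  edge (17,14)–(21,13): clear
  edge (21,13)–(23,24): clear
  edge (23,24)–(20,24): clear
  edge (20,24)–(13,21): clear
  midpoint (6,6) outside
  → clear
Obstacle 2 [(0,11) (2,1) (10,1) (7,10)]:
  edge (0,11)–(2,1): crosses AB
  edge (2,1)–(10,1): clear
  edge (10,1)–(7,10): crosses AB
  edge (7,10)–(0,11): clear
  → BLOCKED
Obstacle 3 [(0,22) (2,16) (8,14) (9,17) (9,22)]:
  edge (0,22)–(2,16): clear
  edge (2,16)–(8,14): clear
  edge (8,14)–(9,17): clear
  edge (9,17)–(9,22): clear
  edge (9,22)–(0,22): clear
  midpoint (6,6) outside
  → clear
Obstacle 4 [(16,1) (18,0) (21,3) (24,8) (17,10)]:
  edge (16,1)–(18,0): clear
  edge (18,0)–(21,3): clear
  edge (21,3)–(24,8): clear
  edge (24,8)–(17,10): clear
  edge (17,10)–(16,1): clear
  midpoint (6,6) outside
  → clear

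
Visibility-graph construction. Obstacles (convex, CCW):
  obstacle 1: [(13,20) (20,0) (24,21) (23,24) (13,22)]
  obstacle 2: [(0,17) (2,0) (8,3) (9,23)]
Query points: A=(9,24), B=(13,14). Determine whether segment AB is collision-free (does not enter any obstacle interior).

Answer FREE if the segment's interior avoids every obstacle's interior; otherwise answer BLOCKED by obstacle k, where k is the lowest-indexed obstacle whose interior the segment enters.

FREE

Obstacle 1 [(13,20) (20,0) (24,21) (23,24) (13,22)]:
  edge (13,20)–(20,0): clear
  edge (20,0)–(24,21): clear
  edge (24,21)–(23,24): clear
  edge (23,24)–(13,22): clear
  edge (13,22)–(13,20): clear
  midpoint (11,19) outside
  → clear
Obstacle 2 [(0,17) (2,0) (8,3) (9,23)]:
  edge (0,17)–(2,0): clear
  edge (2,0)–(8,3): clear
  edge (8,3)–(9,23): clear
  edge (9,23)–(0,17): clear
  midpoint (11,19) outside
  → clear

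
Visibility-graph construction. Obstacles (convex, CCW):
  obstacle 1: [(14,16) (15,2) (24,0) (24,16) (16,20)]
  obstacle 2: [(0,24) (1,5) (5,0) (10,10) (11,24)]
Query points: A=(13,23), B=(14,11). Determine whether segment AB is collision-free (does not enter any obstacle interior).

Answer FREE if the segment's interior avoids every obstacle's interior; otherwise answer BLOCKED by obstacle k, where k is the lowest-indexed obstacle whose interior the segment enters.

Obstacle 1 [(14,16) (15,2) (24,0) (24,16) (16,20)]:
  edge (14,16)–(15,2): clear
  edge (15,2)–(24,0): clear
  edge (24,0)–(24,16): clear
  edge (24,16)–(16,20): clear
  edge (16,20)–(14,16): clear
  midpoint (27/2,17) outside
  → clear
Obstacle 2 [(0,24) (1,5) (5,0) (10,10) (11,24)]:
  edge (0,24)–(1,5): clear
  edge (1,5)–(5,0): clear
  edge (5,0)–(10,10): clear
  edge (10,10)–(11,24): clear
  edge (11,24)–(0,24): clear
  midpoint (27/2,17) outside
  → clear

FREE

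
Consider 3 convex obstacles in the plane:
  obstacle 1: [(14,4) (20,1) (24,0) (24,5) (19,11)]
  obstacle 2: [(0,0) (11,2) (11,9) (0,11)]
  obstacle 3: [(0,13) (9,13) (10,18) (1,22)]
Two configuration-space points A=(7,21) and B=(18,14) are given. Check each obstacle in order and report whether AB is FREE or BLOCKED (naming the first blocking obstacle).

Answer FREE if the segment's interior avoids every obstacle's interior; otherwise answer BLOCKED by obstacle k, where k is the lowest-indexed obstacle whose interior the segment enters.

Obstacle 1 [(14,4) (20,1) (24,0) (24,5) (19,11)]:
  edge (14,4)–(20,1): clear
  edge (20,1)–(24,0): clear
  edge (24,0)–(24,5): clear
  edge (24,5)–(19,11): clear
  edge (19,11)–(14,4): clear
  midpoint (25/2,35/2) outside
  → clear
Obstacle 2 [(0,0) (11,2) (11,9) (0,11)]:
  edge (0,0)–(11,2): clear
  edge (11,2)–(11,9): clear
  edge (11,9)–(0,11): clear
  edge (0,11)–(0,0): clear
  midpoint (25/2,35/2) outside
  → clear
Obstacle 3 [(0,13) (9,13) (10,18) (1,22)]:
  edge (0,13)–(9,13): clear
  edge (9,13)–(10,18): clear
  edge (10,18)–(1,22): clear
  edge (1,22)–(0,13): clear
  midpoint (25/2,35/2) outside
  → clear

FREE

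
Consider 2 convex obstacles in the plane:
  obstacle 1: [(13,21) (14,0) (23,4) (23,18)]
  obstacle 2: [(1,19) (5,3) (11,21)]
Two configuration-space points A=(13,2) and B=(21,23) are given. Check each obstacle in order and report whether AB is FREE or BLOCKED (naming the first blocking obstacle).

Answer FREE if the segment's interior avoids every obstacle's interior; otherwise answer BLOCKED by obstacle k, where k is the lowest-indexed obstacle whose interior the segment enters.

Obstacle 1 [(13,21) (14,0) (23,4) (23,18)]:
  edge (13,21)–(14,0): crosses AB
  edge (14,0)–(23,4): clear
  edge (23,4)–(23,18): clear
  edge (23,18)–(13,21): crosses AB
  → BLOCKED
Obstacle 2 [(1,19) (5,3) (11,21)]:
  edge (1,19)–(5,3): clear
  edge (5,3)–(11,21): clear
  edge (11,21)–(1,19): clear
  midpoint (17,25/2) outside
  → clear

BLOCKED by obstacle 1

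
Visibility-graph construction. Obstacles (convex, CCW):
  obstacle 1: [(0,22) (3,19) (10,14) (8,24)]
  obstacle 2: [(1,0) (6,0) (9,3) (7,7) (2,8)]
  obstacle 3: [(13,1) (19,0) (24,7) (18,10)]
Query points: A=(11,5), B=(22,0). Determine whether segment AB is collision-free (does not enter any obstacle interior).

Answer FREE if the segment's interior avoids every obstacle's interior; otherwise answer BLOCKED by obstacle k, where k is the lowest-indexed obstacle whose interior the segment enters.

Obstacle 1 [(0,22) (3,19) (10,14) (8,24)]:
  edge (0,22)–(3,19): clear
  edge (3,19)–(10,14): clear
  edge (10,14)–(8,24): clear
  edge (8,24)–(0,22): clear
  midpoint (33/2,5/2) outside
  → clear
Obstacle 2 [(1,0) (6,0) (9,3) (7,7) (2,8)]:
  edge (1,0)–(6,0): clear
  edge (6,0)–(9,3): clear
  edge (9,3)–(7,7): clear
  edge (7,7)–(2,8): clear
  edge (2,8)–(1,0): clear
  midpoint (33/2,5/2) outside
  → clear
Obstacle 3 [(13,1) (19,0) (24,7) (18,10)]:
  edge (13,1)–(19,0): clear
  edge (19,0)–(24,7): crosses AB
  edge (24,7)–(18,10): clear
  edge (18,10)–(13,1): crosses AB
  → BLOCKED

BLOCKED by obstacle 3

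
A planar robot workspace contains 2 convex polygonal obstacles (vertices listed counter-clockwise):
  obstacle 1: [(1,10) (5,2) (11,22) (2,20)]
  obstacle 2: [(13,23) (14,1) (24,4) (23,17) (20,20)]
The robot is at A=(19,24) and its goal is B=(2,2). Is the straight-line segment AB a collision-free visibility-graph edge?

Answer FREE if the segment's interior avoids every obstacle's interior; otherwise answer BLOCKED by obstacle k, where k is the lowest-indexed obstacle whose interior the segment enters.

BLOCKED by obstacle 1

Obstacle 1 [(1,10) (5,2) (11,22) (2,20)]:
  edge (1,10)–(5,2): crosses AB
  edge (5,2)–(11,22): crosses AB
  edge (11,22)–(2,20): clear
  edge (2,20)–(1,10): clear
  → BLOCKED
Obstacle 2 [(13,23) (14,1) (24,4) (23,17) (20,20)]:
  edge (13,23)–(14,1): crosses AB
  edge (14,1)–(24,4): clear
  edge (24,4)–(23,17): clear
  edge (23,17)–(20,20): clear
  edge (20,20)–(13,23): crosses AB
  → BLOCKED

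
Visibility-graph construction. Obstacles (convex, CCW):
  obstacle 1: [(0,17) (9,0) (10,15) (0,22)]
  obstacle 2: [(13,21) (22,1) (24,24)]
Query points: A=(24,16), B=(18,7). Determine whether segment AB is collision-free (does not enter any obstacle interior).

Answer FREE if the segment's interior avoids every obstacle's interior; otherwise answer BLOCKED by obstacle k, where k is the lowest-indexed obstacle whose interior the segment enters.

Obstacle 1 [(0,17) (9,0) (10,15) (0,22)]:
  edge (0,17)–(9,0): clear
  edge (9,0)–(10,15): clear
  edge (10,15)–(0,22): clear
  edge (0,22)–(0,17): clear
  midpoint (21,23/2) outside
  → clear
Obstacle 2 [(13,21) (22,1) (24,24)]:
  edge (13,21)–(22,1): crosses AB
  edge (22,1)–(24,24): crosses AB
  edge (24,24)–(13,21): clear
  → BLOCKED

BLOCKED by obstacle 2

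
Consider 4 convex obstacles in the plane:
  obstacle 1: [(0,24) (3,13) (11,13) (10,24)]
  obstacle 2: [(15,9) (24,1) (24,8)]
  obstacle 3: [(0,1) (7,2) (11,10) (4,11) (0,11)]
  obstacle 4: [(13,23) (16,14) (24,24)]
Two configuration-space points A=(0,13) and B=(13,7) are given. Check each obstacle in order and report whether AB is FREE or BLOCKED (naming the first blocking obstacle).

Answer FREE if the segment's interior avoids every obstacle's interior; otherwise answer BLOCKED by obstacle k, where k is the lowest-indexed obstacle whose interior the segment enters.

BLOCKED by obstacle 3

Obstacle 1 [(0,24) (3,13) (11,13) (10,24)]:
  edge (0,24)–(3,13): clear
  edge (3,13)–(11,13): clear
  edge (11,13)–(10,24): clear
  edge (10,24)–(0,24): clear
  midpoint (13/2,10) outside
  → clear
Obstacle 2 [(15,9) (24,1) (24,8)]:
  edge (15,9)–(24,1): clear
  edge (24,1)–(24,8): clear
  edge (24,8)–(15,9): clear
  midpoint (13/2,10) outside
  → clear
Obstacle 3 [(0,1) (7,2) (11,10) (4,11) (0,11)]:
  edge (0,1)–(7,2): clear
  edge (7,2)–(11,10): crosses AB
  edge (11,10)–(4,11): crosses AB
  edge (4,11)–(0,11): clear
  edge (0,11)–(0,1): clear
  → BLOCKED
Obstacle 4 [(13,23) (16,14) (24,24)]:
  edge (13,23)–(16,14): clear
  edge (16,14)–(24,24): clear
  edge (24,24)–(13,23): clear
  midpoint (13/2,10) outside
  → clear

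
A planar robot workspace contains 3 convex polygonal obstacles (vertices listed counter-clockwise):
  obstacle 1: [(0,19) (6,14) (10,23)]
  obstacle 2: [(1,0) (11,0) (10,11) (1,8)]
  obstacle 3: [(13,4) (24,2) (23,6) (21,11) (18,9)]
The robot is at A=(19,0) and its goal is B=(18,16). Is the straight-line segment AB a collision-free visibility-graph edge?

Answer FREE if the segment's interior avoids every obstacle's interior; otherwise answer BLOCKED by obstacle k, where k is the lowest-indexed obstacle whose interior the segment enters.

Obstacle 1 [(0,19) (6,14) (10,23)]:
  edge (0,19)–(6,14): clear
  edge (6,14)–(10,23): clear
  edge (10,23)–(0,19): clear
  midpoint (37/2,8) outside
  → clear
Obstacle 2 [(1,0) (11,0) (10,11) (1,8)]:
  edge (1,0)–(11,0): clear
  edge (11,0)–(10,11): clear
  edge (10,11)–(1,8): clear
  edge (1,8)–(1,0): clear
  midpoint (37/2,8) outside
  → clear
Obstacle 3 [(13,4) (24,2) (23,6) (21,11) (18,9)]:
  edge (13,4)–(24,2): crosses AB
  edge (24,2)–(23,6): clear
  edge (23,6)–(21,11): clear
  edge (21,11)–(18,9): crosses AB
  edge (18,9)–(13,4): clear
  → BLOCKED

BLOCKED by obstacle 3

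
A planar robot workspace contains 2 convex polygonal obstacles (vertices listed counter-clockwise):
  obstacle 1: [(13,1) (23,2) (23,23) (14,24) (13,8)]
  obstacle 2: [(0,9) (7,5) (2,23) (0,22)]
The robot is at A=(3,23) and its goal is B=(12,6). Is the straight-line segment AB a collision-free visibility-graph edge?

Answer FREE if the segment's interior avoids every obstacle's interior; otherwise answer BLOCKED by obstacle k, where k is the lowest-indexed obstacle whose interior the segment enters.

FREE

Obstacle 1 [(13,1) (23,2) (23,23) (14,24) (13,8)]:
  edge (13,1)–(23,2): clear
  edge (23,2)–(23,23): clear
  edge (23,23)–(14,24): clear
  edge (14,24)–(13,8): clear
  edge (13,8)–(13,1): clear
  midpoint (15/2,29/2) outside
  → clear
Obstacle 2 [(0,9) (7,5) (2,23) (0,22)]:
  edge (0,9)–(7,5): clear
  edge (7,5)–(2,23): clear
  edge (2,23)–(0,22): clear
  edge (0,22)–(0,9): clear
  midpoint (15/2,29/2) outside
  → clear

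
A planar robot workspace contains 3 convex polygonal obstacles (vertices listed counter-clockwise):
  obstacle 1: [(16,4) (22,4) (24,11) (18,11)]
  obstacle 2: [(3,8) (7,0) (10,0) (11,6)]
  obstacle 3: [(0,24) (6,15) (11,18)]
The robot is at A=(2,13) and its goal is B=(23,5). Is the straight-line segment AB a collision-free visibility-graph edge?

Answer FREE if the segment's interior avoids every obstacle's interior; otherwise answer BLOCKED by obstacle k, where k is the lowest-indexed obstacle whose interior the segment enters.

Obstacle 1 [(16,4) (22,4) (24,11) (18,11)]:
  edge (16,4)–(22,4): clear
  edge (22,4)–(24,11): crosses AB
  edge (24,11)–(18,11): clear
  edge (18,11)–(16,4): crosses AB
  → BLOCKED
Obstacle 2 [(3,8) (7,0) (10,0) (11,6)]:
  edge (3,8)–(7,0): clear
  edge (7,0)–(10,0): clear
  edge (10,0)–(11,6): clear
  edge (11,6)–(3,8): clear
  midpoint (25/2,9) outside
  → clear
Obstacle 3 [(0,24) (6,15) (11,18)]:
  edge (0,24)–(6,15): clear
  edge (6,15)–(11,18): clear
  edge (11,18)–(0,24): clear
  midpoint (25/2,9) outside
  → clear

BLOCKED by obstacle 1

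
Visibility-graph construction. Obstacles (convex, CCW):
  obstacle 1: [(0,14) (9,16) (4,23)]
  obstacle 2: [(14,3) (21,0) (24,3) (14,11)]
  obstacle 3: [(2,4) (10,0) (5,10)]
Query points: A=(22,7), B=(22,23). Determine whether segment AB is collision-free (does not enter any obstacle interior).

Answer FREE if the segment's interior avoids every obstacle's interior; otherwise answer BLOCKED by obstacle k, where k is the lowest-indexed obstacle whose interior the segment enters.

Obstacle 1 [(0,14) (9,16) (4,23)]:
  edge (0,14)–(9,16): clear
  edge (9,16)–(4,23): clear
  edge (4,23)–(0,14): clear
  midpoint (22,15) outside
  → clear
Obstacle 2 [(14,3) (21,0) (24,3) (14,11)]:
  edge (14,3)–(21,0): clear
  edge (21,0)–(24,3): clear
  edge (24,3)–(14,11): clear
  edge (14,11)–(14,3): clear
  midpoint (22,15) outside
  → clear
Obstacle 3 [(2,4) (10,0) (5,10)]:
  edge (2,4)–(10,0): clear
  edge (10,0)–(5,10): clear
  edge (5,10)–(2,4): clear
  midpoint (22,15) outside
  → clear

FREE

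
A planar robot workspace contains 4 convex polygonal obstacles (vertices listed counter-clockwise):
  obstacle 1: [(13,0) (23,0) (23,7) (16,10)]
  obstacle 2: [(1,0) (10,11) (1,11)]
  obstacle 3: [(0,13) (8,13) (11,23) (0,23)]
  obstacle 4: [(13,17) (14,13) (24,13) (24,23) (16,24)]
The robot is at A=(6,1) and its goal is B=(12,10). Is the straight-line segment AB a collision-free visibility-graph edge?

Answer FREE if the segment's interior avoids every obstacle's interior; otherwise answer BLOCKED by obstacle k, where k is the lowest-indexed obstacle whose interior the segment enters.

FREE

Obstacle 1 [(13,0) (23,0) (23,7) (16,10)]:
  edge (13,0)–(23,0): clear
  edge (23,0)–(23,7): clear
  edge (23,7)–(16,10): clear
  edge (16,10)–(13,0): clear
  midpoint (9,11/2) outside
  → clear
Obstacle 2 [(1,0) (10,11) (1,11)]:
  edge (1,0)–(10,11): clear
  edge (10,11)–(1,11): clear
  edge (1,11)–(1,0): clear
  midpoint (9,11/2) outside
  → clear
Obstacle 3 [(0,13) (8,13) (11,23) (0,23)]:
  edge (0,13)–(8,13): clear
  edge (8,13)–(11,23): clear
  edge (11,23)–(0,23): clear
  edge (0,23)–(0,13): clear
  midpoint (9,11/2) outside
  → clear
Obstacle 4 [(13,17) (14,13) (24,13) (24,23) (16,24)]:
  edge (13,17)–(14,13): clear
  edge (14,13)–(24,13): clear
  edge (24,13)–(24,23): clear
  edge (24,23)–(16,24): clear
  edge (16,24)–(13,17): clear
  midpoint (9,11/2) outside
  → clear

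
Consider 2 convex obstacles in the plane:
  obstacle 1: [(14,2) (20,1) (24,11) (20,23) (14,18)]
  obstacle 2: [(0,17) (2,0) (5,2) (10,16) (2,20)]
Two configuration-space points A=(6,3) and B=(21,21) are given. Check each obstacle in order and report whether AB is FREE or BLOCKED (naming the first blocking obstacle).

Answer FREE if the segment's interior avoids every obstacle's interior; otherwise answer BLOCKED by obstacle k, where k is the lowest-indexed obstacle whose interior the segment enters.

BLOCKED by obstacle 1

Obstacle 1 [(14,2) (20,1) (24,11) (20,23) (14,18)]:
  edge (14,2)–(20,1): clear
  edge (20,1)–(24,11): clear
  edge (24,11)–(20,23): crosses AB
  edge (20,23)–(14,18): clear
  edge (14,18)–(14,2): crosses AB
  → BLOCKED
Obstacle 2 [(0,17) (2,0) (5,2) (10,16) (2,20)]:
  edge (0,17)–(2,0): clear
  edge (2,0)–(5,2): clear
  edge (5,2)–(10,16): clear
  edge (10,16)–(2,20): clear
  edge (2,20)–(0,17): clear
  midpoint (27/2,12) outside
  → clear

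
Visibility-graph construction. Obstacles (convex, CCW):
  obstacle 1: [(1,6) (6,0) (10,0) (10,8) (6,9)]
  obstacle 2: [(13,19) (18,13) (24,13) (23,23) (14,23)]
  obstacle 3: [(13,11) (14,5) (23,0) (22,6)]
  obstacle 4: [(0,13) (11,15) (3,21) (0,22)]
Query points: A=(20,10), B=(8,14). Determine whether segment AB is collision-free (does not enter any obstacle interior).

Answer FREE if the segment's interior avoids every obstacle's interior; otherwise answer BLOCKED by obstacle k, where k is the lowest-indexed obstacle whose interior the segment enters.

Obstacle 1 [(1,6) (6,0) (10,0) (10,8) (6,9)]:
  edge (1,6)–(6,0): clear
  edge (6,0)–(10,0): clear
  edge (10,0)–(10,8): clear
  edge (10,8)–(6,9): clear
  edge (6,9)–(1,6): clear
  midpoint (14,12) outside
  → clear
Obstacle 2 [(13,19) (18,13) (24,13) (23,23) (14,23)]:
  edge (13,19)–(18,13): clear
  edge (18,13)–(24,13): clear
  edge (24,13)–(23,23): clear
  edge (23,23)–(14,23): clear
  edge (14,23)–(13,19): clear
  midpoint (14,12) outside
  → clear
Obstacle 3 [(13,11) (14,5) (23,0) (22,6)]:
  edge (13,11)–(14,5): clear
  edge (14,5)–(23,0): clear
  edge (23,0)–(22,6): clear
  edge (22,6)–(13,11): clear
  midpoint (14,12) outside
  → clear
Obstacle 4 [(0,13) (11,15) (3,21) (0,22)]:
  edge (0,13)–(11,15): clear
  edge (11,15)–(3,21): clear
  edge (3,21)–(0,22): clear
  edge (0,22)–(0,13): clear
  midpoint (14,12) outside
  → clear

FREE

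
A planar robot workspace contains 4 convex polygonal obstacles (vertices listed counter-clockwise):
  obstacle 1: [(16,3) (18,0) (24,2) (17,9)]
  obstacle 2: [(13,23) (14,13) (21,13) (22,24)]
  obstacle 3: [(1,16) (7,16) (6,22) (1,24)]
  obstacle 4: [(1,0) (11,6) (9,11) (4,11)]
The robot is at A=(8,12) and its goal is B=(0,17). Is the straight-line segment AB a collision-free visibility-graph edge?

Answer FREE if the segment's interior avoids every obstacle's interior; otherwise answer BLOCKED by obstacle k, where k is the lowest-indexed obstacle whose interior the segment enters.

BLOCKED by obstacle 3

Obstacle 1 [(16,3) (18,0) (24,2) (17,9)]:
  edge (16,3)–(18,0): clear
  edge (18,0)–(24,2): clear
  edge (24,2)–(17,9): clear
  edge (17,9)–(16,3): clear
  midpoint (4,29/2) outside
  → clear
Obstacle 2 [(13,23) (14,13) (21,13) (22,24)]:
  edge (13,23)–(14,13): clear
  edge (14,13)–(21,13): clear
  edge (21,13)–(22,24): clear
  edge (22,24)–(13,23): clear
  midpoint (4,29/2) outside
  → clear
Obstacle 3 [(1,16) (7,16) (6,22) (1,24)]:
  edge (1,16)–(7,16): crosses AB
  edge (7,16)–(6,22): clear
  edge (6,22)–(1,24): clear
  edge (1,24)–(1,16): crosses AB
  → BLOCKED
Obstacle 4 [(1,0) (11,6) (9,11) (4,11)]:
  edge (1,0)–(11,6): clear
  edge (11,6)–(9,11): clear
  edge (9,11)–(4,11): clear
  edge (4,11)–(1,0): clear
  midpoint (4,29/2) outside
  → clear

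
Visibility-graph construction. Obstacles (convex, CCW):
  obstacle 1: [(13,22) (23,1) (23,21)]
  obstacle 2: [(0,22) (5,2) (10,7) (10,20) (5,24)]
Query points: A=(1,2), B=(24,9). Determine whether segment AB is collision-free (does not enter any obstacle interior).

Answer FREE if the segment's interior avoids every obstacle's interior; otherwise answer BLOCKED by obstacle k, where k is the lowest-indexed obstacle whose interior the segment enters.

BLOCKED by obstacle 1

Obstacle 1 [(13,22) (23,1) (23,21)]:
  edge (13,22)–(23,1): crosses AB
  edge (23,1)–(23,21): crosses AB
  edge (23,21)–(13,22): clear
  → BLOCKED
Obstacle 2 [(0,22) (5,2) (10,7) (10,20) (5,24)]:
  edge (0,22)–(5,2): crosses AB
  edge (5,2)–(10,7): crosses AB
  edge (10,7)–(10,20): clear
  edge (10,20)–(5,24): clear
  edge (5,24)–(0,22): clear
  → BLOCKED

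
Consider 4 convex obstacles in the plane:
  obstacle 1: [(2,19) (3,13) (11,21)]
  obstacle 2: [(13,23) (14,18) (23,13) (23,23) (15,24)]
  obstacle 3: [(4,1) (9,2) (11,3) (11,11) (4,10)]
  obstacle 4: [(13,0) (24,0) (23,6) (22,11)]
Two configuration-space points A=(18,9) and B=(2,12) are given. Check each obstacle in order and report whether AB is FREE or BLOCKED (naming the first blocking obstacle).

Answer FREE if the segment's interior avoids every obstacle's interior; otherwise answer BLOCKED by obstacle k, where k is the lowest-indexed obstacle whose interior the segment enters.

BLOCKED by obstacle 3

Obstacle 1 [(2,19) (3,13) (11,21)]:
  edge (2,19)–(3,13): clear
  edge (3,13)–(11,21): clear
  edge (11,21)–(2,19): clear
  midpoint (10,21/2) outside
  → clear
Obstacle 2 [(13,23) (14,18) (23,13) (23,23) (15,24)]:
  edge (13,23)–(14,18): clear
  edge (14,18)–(23,13): clear
  edge (23,13)–(23,23): clear
  edge (23,23)–(15,24): clear
  edge (15,24)–(13,23): clear
  midpoint (10,21/2) outside
  → clear
Obstacle 3 [(4,1) (9,2) (11,3) (11,11) (4,10)]:
  edge (4,1)–(9,2): clear
  edge (9,2)–(11,3): clear
  edge (11,3)–(11,11): crosses AB
  edge (11,11)–(4,10): crosses AB
  edge (4,10)–(4,1): clear
  → BLOCKED
Obstacle 4 [(13,0) (24,0) (23,6) (22,11)]:
  edge (13,0)–(24,0): clear
  edge (24,0)–(23,6): clear
  edge (23,6)–(22,11): clear
  edge (22,11)–(13,0): clear
  midpoint (10,21/2) outside
  → clear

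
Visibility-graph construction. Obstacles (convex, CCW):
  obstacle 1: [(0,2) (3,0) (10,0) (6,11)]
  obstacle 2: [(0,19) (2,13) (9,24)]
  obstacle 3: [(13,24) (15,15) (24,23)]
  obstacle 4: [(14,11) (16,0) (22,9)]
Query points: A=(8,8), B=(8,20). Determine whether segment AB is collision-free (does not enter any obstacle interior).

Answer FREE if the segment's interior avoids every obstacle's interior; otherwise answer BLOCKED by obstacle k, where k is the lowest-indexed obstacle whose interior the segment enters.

Obstacle 1 [(0,2) (3,0) (10,0) (6,11)]:
  edge (0,2)–(3,0): clear
  edge (3,0)–(10,0): clear
  edge (10,0)–(6,11): clear
  edge (6,11)–(0,2): clear
  midpoint (8,14) outside
  → clear
Obstacle 2 [(0,19) (2,13) (9,24)]:
  edge (0,19)–(2,13): clear
  edge (2,13)–(9,24): clear
  edge (9,24)–(0,19): clear
  midpoint (8,14) outside
  → clear
Obstacle 3 [(13,24) (15,15) (24,23)]:
  edge (13,24)–(15,15): clear
  edge (15,15)–(24,23): clear
  edge (24,23)–(13,24): clear
  midpoint (8,14) outside
  → clear
Obstacle 4 [(14,11) (16,0) (22,9)]:
  edge (14,11)–(16,0): clear
  edge (16,0)–(22,9): clear
  edge (22,9)–(14,11): clear
  midpoint (8,14) outside
  → clear

FREE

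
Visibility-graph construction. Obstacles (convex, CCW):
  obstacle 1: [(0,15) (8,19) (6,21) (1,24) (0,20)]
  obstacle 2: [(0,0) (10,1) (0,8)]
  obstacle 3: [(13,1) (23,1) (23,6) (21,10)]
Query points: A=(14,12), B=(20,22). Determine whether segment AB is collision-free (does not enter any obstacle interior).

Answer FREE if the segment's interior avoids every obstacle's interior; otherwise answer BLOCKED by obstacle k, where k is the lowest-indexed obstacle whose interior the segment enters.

FREE

Obstacle 1 [(0,15) (8,19) (6,21) (1,24) (0,20)]:
  edge (0,15)–(8,19): clear
  edge (8,19)–(6,21): clear
  edge (6,21)–(1,24): clear
  edge (1,24)–(0,20): clear
  edge (0,20)–(0,15): clear
  midpoint (17,17) outside
  → clear
Obstacle 2 [(0,0) (10,1) (0,8)]:
  edge (0,0)–(10,1): clear
  edge (10,1)–(0,8): clear
  edge (0,8)–(0,0): clear
  midpoint (17,17) outside
  → clear
Obstacle 3 [(13,1) (23,1) (23,6) (21,10)]:
  edge (13,1)–(23,1): clear
  edge (23,1)–(23,6): clear
  edge (23,6)–(21,10): clear
  edge (21,10)–(13,1): clear
  midpoint (17,17) outside
  → clear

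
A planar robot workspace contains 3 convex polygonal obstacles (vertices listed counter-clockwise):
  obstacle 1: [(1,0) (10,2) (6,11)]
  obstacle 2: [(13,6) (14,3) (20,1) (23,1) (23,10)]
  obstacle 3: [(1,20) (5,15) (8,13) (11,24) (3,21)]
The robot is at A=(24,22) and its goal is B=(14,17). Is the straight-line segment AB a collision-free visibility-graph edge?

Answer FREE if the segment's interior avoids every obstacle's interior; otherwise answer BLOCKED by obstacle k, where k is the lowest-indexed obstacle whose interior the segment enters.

Obstacle 1 [(1,0) (10,2) (6,11)]:
  edge (1,0)–(10,2): clear
  edge (10,2)–(6,11): clear
  edge (6,11)–(1,0): clear
  midpoint (19,39/2) outside
  → clear
Obstacle 2 [(13,6) (14,3) (20,1) (23,1) (23,10)]:
  edge (13,6)–(14,3): clear
  edge (14,3)–(20,1): clear
  edge (20,1)–(23,1): clear
  edge (23,1)–(23,10): clear
  edge (23,10)–(13,6): clear
  midpoint (19,39/2) outside
  → clear
Obstacle 3 [(1,20) (5,15) (8,13) (11,24) (3,21)]:
  edge (1,20)–(5,15): clear
  edge (5,15)–(8,13): clear
  edge (8,13)–(11,24): clear
  edge (11,24)–(3,21): clear
  edge (3,21)–(1,20): clear
  midpoint (19,39/2) outside
  → clear

FREE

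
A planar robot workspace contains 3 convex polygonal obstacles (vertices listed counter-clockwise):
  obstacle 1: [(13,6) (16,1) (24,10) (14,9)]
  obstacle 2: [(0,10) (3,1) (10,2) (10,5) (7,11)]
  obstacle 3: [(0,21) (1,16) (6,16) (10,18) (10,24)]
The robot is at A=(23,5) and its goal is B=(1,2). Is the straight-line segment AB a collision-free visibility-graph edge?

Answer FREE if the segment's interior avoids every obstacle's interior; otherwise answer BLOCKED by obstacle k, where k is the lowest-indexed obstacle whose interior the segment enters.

BLOCKED by obstacle 1

Obstacle 1 [(13,6) (16,1) (24,10) (14,9)]:
  edge (13,6)–(16,1): crosses AB
  edge (16,1)–(24,10): crosses AB
  edge (24,10)–(14,9): clear
  edge (14,9)–(13,6): clear
  → BLOCKED
Obstacle 2 [(0,10) (3,1) (10,2) (10,5) (7,11)]:
  edge (0,10)–(3,1): crosses AB
  edge (3,1)–(10,2): clear
  edge (10,2)–(10,5): crosses AB
  edge (10,5)–(7,11): clear
  edge (7,11)–(0,10): clear
  → BLOCKED
Obstacle 3 [(0,21) (1,16) (6,16) (10,18) (10,24)]:
  edge (0,21)–(1,16): clear
  edge (1,16)–(6,16): clear
  edge (6,16)–(10,18): clear
  edge (10,18)–(10,24): clear
  edge (10,24)–(0,21): clear
  midpoint (12,7/2) outside
  → clear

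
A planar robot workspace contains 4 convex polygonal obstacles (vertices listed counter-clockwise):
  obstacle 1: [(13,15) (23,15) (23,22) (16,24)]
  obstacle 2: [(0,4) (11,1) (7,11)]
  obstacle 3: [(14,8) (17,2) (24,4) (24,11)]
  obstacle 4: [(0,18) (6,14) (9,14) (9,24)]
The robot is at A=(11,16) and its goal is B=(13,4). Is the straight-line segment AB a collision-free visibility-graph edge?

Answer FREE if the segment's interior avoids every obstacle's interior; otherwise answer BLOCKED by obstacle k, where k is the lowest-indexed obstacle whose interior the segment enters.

FREE

Obstacle 1 [(13,15) (23,15) (23,22) (16,24)]:
  edge (13,15)–(23,15): clear
  edge (23,15)–(23,22): clear
  edge (23,22)–(16,24): clear
  edge (16,24)–(13,15): clear
  midpoint (12,10) outside
  → clear
Obstacle 2 [(0,4) (11,1) (7,11)]:
  edge (0,4)–(11,1): clear
  edge (11,1)–(7,11): clear
  edge (7,11)–(0,4): clear
  midpoint (12,10) outside
  → clear
Obstacle 3 [(14,8) (17,2) (24,4) (24,11)]:
  edge (14,8)–(17,2): clear
  edge (17,2)–(24,4): clear
  edge (24,4)–(24,11): clear
  edge (24,11)–(14,8): clear
  midpoint (12,10) outside
  → clear
Obstacle 4 [(0,18) (6,14) (9,14) (9,24)]:
  edge (0,18)–(6,14): clear
  edge (6,14)–(9,14): clear
  edge (9,14)–(9,24): clear
  edge (9,24)–(0,18): clear
  midpoint (12,10) outside
  → clear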